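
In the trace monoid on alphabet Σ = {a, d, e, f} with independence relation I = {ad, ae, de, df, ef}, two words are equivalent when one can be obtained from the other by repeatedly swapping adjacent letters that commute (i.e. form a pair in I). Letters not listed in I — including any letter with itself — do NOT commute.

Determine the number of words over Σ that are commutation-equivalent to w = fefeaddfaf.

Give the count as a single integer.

1260

0(f) covers ∅
1(e) covers ∅
2(f) covers 0:f
3(e) covers 1:e
4(a) covers 2:f
5(d) covers ∅
6(d) covers 5:d
7(f) covers 4:a
8(a) covers 7:f
9(f) covers 8:a
floor of heap: 0:f, 1:e, 5:d
completions by unplaced set U, small U first (add the entries for U minus each lowest piece of U):
  |U|=1: {3}:1  {6}:1  {9}:1
  |U|=2: {1,3}:1  {3,6}:2  {3,9}:2  {5,6}:1  {6,9}:2  {8,9}:1
  |U|=3: {1,3,6}:3  {1,3,9}:3  {3,5,6}:3  {3,6,9}:6  {3,8,9}:3  {5,6,9}:3  {6,8,9}:3  {7,8,9}:1
  |U|=4: {1,3,5,6}:6  {1,3,6,9}:12  {1,3,8,9}:6  {3,5,6,9}:12  {3,6,8,9}:12  {3,7,8,9}:4  {4,7,8,9}:1  {5,6,8,9}:6  {6,7,8,9}:4
  |U|=5: {1,3,5,6,9}:30  {1,3,6,8,9}:30  {1,3,7,8,9}:10  {2,4,7,8,9}:1  {3,4,7,8,9}:5  {3,5,6,8,9}:30  {3,6,7,8,9}:20  {4,6,7,8,9}:5  {5,6,7,8,9}:10
  |U|=6: {0,2,4,7,8,9}:1  {1,3,4,7,8,9}:15  {1,3,5,6,8,9}:90  {1,3,6,7,8,9}:60  {2,3,4,7,8,9}:6  {2,4,6,7,8,9}:6  {3,4,6,7,8,9}:30  {3,5,6,7,8,9}:60  {4,5,6,7,8,9}:15
  |U|=7: {0,2,3,4,7,8,9}:7  {0,2,4,6,7,8,9}:7  {1,2,3,4,7,8,9}:21  {1,3,4,6,7,8,9}:105  {1,3,5,6,7,8,9}:210  {2,3,4,6,7,8,9}:42  {2,4,5,6,7,8,9}:21  {3,4,5,6,7,8,9}:105
  |U|=8: {0,1,2,3,4,7,8,9}:28  {0,2,3,4,6,7,8,9}:56  {0,2,4,5,6,7,8,9}:28  {1,2,3,4,6,7,8,9}:168  {1,3,4,5,6,7,8,9}:420  {2,3,4,5,6,7,8,9}:168
  start at 0(f): 756
  start at 1(e): 252
  start at 5(d): 252
sum over floor = 1260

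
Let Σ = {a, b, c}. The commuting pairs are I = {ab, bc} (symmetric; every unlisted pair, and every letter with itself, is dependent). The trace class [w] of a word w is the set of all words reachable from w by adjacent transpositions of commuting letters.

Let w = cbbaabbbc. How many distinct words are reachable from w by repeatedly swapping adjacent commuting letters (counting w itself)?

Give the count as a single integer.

piece 0:c — minimal
piece 1:b — minimal
piece 2:b rests on {1:b}
piece 3:a rests on {0:c}
piece 4:a rests on {3:a}
piece 5:b rests on {2:b}
piece 6:b rests on {5:b}
piece 7:b rests on {6:b}
piece 8:c rests on {4:a}
minimal pieces: {0:c, 1:b}
ways to finish when only these pieces remain (= sum over removing one remaining piece with nothing left below it):
  1 left: {7}→1  {8}→1
  2 left: {4,8}→1  {6,7}→1  {7,8}→2
  3 left: {3,4,8}→1  {4,7,8}→3  {5,6,7}→1  {6,7,8}→3
  4 left: {0,3,4,8}→1  {2,5,6,7}→1  {3,4,7,8}→4  {4,6,7,8}→6  {5,6,7,8}→4
  5 left: {0,3,4,7,8}→5  {1,2,5,6,7}→1  {2,5,6,7,8}→5  {3,4,6,7,8}→10  {4,5,6,7,8}→10
  6 left: {0,3,4,6,7,8}→15  {1,2,5,6,7,8}→6  {2,4,5,6,7,8}→15  {3,4,5,6,7,8}→20
  7 left: {0,3,4,5,6,7,8}→35  {1,2,4,5,6,7,8}→21  {2,3,4,5,6,7,8}→35
  placing 0:c first → 56 extensions
  placing 1:b first → 70 extensions
total linear extensions = 126

126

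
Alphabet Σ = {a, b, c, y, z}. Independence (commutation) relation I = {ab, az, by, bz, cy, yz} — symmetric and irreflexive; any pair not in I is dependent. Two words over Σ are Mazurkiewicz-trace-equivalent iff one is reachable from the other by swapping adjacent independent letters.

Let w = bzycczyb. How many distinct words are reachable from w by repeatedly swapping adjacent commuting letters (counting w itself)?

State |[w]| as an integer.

112

drop 0:b onto floor
drop 1:z onto floor
drop 2:y onto floor
drop 3:c onto {0:b, 1:z}
drop 4:c onto {3:c}
drop 5:z onto {4:c}
drop 6:y onto {2:y}
drop 7:b onto {4:c}
ground layer = {0:b, 1:z, 2:y}
drop-orders for the pieces not yet dropped (sum over which currently-grounded one goes next):
  1 to go: {5} 1  {6} 1  {7} 1
  2 to go: {2,6} 1  {5,6} 2  {5,7} 2  {6,7} 2
  3 to go: {2,5,6} 3  {2,6,7} 3  {4,5,7} 2  {5,6,7} 6
  4 to go: {2,5,6,7} 12  {3,4,5,7} 2  {4,5,6,7} 8
  5 to go: {0,3,4,5,7} 2  {1,3,4,5,7} 2  {2,4,5,6,7} 20  {3,4,5,6,7} 10
  6 to go: {0,1,3,4,5,7} 4  {0,3,4,5,6,7} 12  {1,3,4,5,6,7} 12  {2,3,4,5,6,7} 30
  if 0:b drops first: 42 orders
  if 1:z drops first: 42 orders
  if 2:y drops first: 28 orders
heap linearizations: 112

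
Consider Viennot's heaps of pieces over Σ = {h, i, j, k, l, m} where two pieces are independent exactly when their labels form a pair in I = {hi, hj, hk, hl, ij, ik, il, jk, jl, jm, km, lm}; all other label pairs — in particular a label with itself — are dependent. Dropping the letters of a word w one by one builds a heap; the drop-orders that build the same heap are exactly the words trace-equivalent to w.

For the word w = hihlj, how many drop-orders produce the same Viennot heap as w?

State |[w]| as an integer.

piece 0:h — minimal
piece 1:i — minimal
piece 2:h rests on {0:h}
piece 3:l — minimal
piece 4:j — minimal
minimal pieces: {0:h, 1:i, 3:l, 4:j}
ways to finish when only these pieces remain (= sum over removing one remaining piece with nothing left below it):
  1 left: {1}→1  {2}→1  {3}→1  {4}→1
  2 left: {0,2}→1  {1,2}→2  {1,3}→2  {1,4}→2  {2,3}→2  {2,4}→2  {3,4}→2
  3 left: {0,1,2}→3  {0,2,3}→3  {0,2,4}→3  {1,2,3}→6  {1,2,4}→6  {1,3,4}→6  {2,3,4}→6
  placing 0:h first → 24 extensions
  placing 1:i first → 12 extensions
  placing 3:l first → 12 extensions
  placing 4:j first → 12 extensions
total linear extensions = 60

60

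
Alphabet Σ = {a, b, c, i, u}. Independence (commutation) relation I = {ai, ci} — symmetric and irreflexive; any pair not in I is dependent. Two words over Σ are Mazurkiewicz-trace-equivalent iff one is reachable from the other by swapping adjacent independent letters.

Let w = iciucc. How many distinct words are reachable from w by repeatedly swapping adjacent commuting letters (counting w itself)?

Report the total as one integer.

0(i) covers ∅
1(c) covers ∅
2(i) covers 0:i
3(u) covers 1:c, 2:i
4(c) covers 3:u
5(c) covers 4:c
floor of heap: 0:i, 1:c
completions by unplaced set U, small U first (add the entries for U minus each lowest piece of U):
  |U|=1: {5}:1
  |U|=2: {4,5}:1
  |U|=3: {3,4,5}:1
  |U|=4: {1,3,4,5}:1  {2,3,4,5}:1
  start at 0(i): 2
  start at 1(c): 1
sum over floor = 3

3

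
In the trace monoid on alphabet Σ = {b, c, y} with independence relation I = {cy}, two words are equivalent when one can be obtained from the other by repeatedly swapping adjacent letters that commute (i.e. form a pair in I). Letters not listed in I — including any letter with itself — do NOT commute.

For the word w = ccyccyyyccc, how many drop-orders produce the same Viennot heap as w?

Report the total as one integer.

330

drop 0:c onto floor
drop 1:c onto {0:c}
drop 2:y onto floor
drop 3:c onto {1:c}
drop 4:c onto {3:c}
drop 5:y onto {2:y}
drop 6:y onto {5:y}
drop 7:y onto {6:y}
drop 8:c onto {4:c}
drop 9:c onto {8:c}
drop 10:c onto {9:c}
ground layer = {0:c, 2:y}
drop-orders for the pieces not yet dropped (sum over which currently-grounded one goes next):
  1 to go: {7} 1  {10} 1
  2 to go: {6,7} 1  {7,10} 2  {9,10} 1
  3 to go: {5,6,7} 1  {6,7,10} 3  {7,9,10} 3  {8,9,10} 1
  4 to go: {2,5,6,7} 1  {4,8,9,10} 1  {5,6,7,10} 4  {6,7,9,10} 6  {7,8,9,10} 4
  5 to go: {2,5,6,7,10} 5  {3,4,8,9,10} 1  {4,7,8,9,10} 5  {5,6,7,9,10} 10  {6,7,8,9,10} 10
  6 to go: {1,3,4,8,9,10} 1  {2,5,6,7,9,10} 15  {3,4,7,8,9,10} 6  {4,6,7,8,9,10} 15  {5,6,7,8,9,10} 20
  7 to go: {0,1,3,4,8,9,10} 1  {1,3,4,7,8,9,10} 7  {2,5,6,7,8,9,10} 35  {3,4,6,7,8,9,10} 21  {4,5,6,7,8,9,10} 35
  8 to go: {0,1,3,4,7,8,9,10} 8  {1,3,4,6,7,8,9,10} 28  {2,4,5,6,7,8,9,10} 70  {3,4,5,6,7,8,9,10} 56
  9 to go: {0,1,3,4,6,7,8,9,10} 36  {1,3,4,5,6,7,8,9,10} 84  {2,3,4,5,6,7,8,9,10} 126
  if 0:c drops first: 210 orders
  if 2:y drops first: 120 orders
heap linearizations: 330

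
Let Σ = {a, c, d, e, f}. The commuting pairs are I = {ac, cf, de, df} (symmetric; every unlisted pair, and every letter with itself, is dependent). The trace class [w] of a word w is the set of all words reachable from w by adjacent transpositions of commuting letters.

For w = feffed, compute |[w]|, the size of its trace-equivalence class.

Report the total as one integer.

6

#0=f has no predecessor
#1=e depends on [0:f]
#2=f depends on [1:e]
#3=f depends on [2:f]
#4=e depends on [3:f]
#5=d has no predecessor
sources: [0:f, 5:d]
N(rest) = Σ N(rest − s) over sources s of rest; N(one piece) = 1:
  size 1 → [4]=1  [5]=1
  size 2 → [3,4]=1  [4,5]=2
  size 3 → [2,3,4]=1  [3,4,5]=3
  size 4 → [1,2,3,4]=1  [2,3,4,5]=4
  first=0(f) contributes 5
  first=5(d) contributes 1
|[w]| = 6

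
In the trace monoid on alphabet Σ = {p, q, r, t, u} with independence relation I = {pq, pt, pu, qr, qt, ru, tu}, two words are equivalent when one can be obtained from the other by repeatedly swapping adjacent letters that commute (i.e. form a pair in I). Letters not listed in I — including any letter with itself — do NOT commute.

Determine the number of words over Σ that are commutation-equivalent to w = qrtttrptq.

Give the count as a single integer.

72

0(q) covers ∅
1(r) covers ∅
2(t) covers 1:r
3(t) covers 2:t
4(t) covers 3:t
5(r) covers 4:t
6(p) covers 5:r
7(t) covers 5:r
8(q) covers 0:q
floor of heap: 0:q, 1:r
completions by unplaced set U, small U first (add the entries for U minus each lowest piece of U):
  |U|=1: {6}:1  {7}:1  {8}:1
  |U|=2: {0,8}:1  {6,7}:2  {6,8}:2  {7,8}:2
  |U|=3: {0,6,8}:3  {0,7,8}:3  {5,6,7}:2  {6,7,8}:6
  |U|=4: {0,6,7,8}:12  {4,5,6,7}:2  {5,6,7,8}:8
  |U|=5: {0,5,6,7,8}:20  {3,4,5,6,7}:2  {4,5,6,7,8}:10
  |U|=6: {0,4,5,6,7,8}:30  {2,3,4,5,6,7}:2  {3,4,5,6,7,8}:12
  |U|=7: {0,3,4,5,6,7,8}:42  {1,2,3,4,5,6,7}:2  {2,3,4,5,6,7,8}:14
  start at 0(q): 16
  start at 1(r): 56
sum over floor = 72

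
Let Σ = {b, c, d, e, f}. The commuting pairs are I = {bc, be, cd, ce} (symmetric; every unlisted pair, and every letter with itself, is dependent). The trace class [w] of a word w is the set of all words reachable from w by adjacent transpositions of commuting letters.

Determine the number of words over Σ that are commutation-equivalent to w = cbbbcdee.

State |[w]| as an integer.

28

#0=c has no predecessor
#1=b has no predecessor
#2=b depends on [1:b]
#3=b depends on [2:b]
#4=c depends on [0:c]
#5=d depends on [3:b]
#6=e depends on [5:d]
#7=e depends on [6:e]
sources: [0:c, 1:b]
N(rest) = Σ N(rest − s) over sources s of rest; N(one piece) = 1:
  size 1 → [4]=1  [7]=1
  size 2 → [0,4]=1  [4,7]=2  [6,7]=1
  size 3 → [0,4,7]=3  [4,6,7]=3  [5,6,7]=1
  size 4 → [0,4,6,7]=6  [3,5,6,7]=1  [4,5,6,7]=4
  size 5 → [0,4,5,6,7]=10  [2,3,5,6,7]=1  [3,4,5,6,7]=5
  size 6 → [0,3,4,5,6,7]=15  [1,2,3,5,6,7]=1  [2,3,4,5,6,7]=6
  first=0(c) contributes 7
  first=1(b) contributes 21
|[w]| = 28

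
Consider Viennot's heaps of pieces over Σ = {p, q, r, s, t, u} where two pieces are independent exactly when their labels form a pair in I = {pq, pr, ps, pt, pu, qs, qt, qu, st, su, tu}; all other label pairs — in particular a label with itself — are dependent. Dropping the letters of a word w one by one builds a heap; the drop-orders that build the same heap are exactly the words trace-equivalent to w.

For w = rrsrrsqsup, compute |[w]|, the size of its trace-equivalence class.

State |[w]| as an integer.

#0=r has no predecessor
#1=r depends on [0:r]
#2=s depends on [1:r]
#3=r depends on [2:s]
#4=r depends on [3:r]
#5=s depends on [4:r]
#6=q depends on [4:r]
#7=s depends on [5:s]
#8=u depends on [4:r]
#9=p has no predecessor
sources: [0:r, 9:p]
N(rest) = Σ N(rest − s) over sources s of rest; N(one piece) = 1:
  size 1 → [6]=1  [7]=1  [8]=1  [9]=1
  size 2 → [5,7]=1  [6,7]=2  [6,8]=2  [6,9]=2  [7,8]=2  [7,9]=2  [8,9]=2
  size 3 → [5,6,7]=3  [5,7,8]=3  [5,7,9]=3  [6,7,8]=6  [6,7,9]=6  [6,8,9]=6  [7,8,9]=6
  size 4 → [5,6,7,8]=12  [5,6,7,9]=12  [5,7,8,9]=12  [6,7,8,9]=24
  size 5 → [4,5,6,7,8]=12  [5,6,7,8,9]=60
  size 6 → [3,4,5,6,7,8]=12  [4,5,6,7,8,9]=72
  size 7 → [2,3,4,5,6,7,8]=12  [3,4,5,6,7,8,9]=84
  size 8 → [1,2,3,4,5,6,7,8]=12  [2,3,4,5,6,7,8,9]=96
  first=0(r) contributes 108
  first=9(p) contributes 12
|[w]| = 120

120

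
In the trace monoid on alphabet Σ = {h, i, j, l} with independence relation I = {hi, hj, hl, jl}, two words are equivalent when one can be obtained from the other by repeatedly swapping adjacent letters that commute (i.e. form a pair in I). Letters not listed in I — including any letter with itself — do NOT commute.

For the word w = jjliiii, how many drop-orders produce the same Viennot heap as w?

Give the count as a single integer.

3

0(j) covers ∅
1(j) covers 0:j
2(l) covers ∅
3(i) covers 1:j, 2:l
4(i) covers 3:i
5(i) covers 4:i
6(i) covers 5:i
floor of heap: 0:j, 2:l
completions by unplaced set U, small U first (add the entries for U minus each lowest piece of U):
  |U|=1: {6}:1
  |U|=2: {5,6}:1
  |U|=3: {4,5,6}:1
  |U|=4: {3,4,5,6}:1
  |U|=5: {1,3,4,5,6}:1  {2,3,4,5,6}:1
  start at 0(j): 2
  start at 2(l): 1
sum over floor = 3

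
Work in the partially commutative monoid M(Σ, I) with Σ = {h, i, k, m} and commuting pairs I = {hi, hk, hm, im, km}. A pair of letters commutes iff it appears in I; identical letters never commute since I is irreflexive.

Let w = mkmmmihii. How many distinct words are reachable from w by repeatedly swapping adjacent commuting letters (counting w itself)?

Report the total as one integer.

630

#0=m has no predecessor
#1=k has no predecessor
#2=m depends on [0:m]
#3=m depends on [2:m]
#4=m depends on [3:m]
#5=i depends on [1:k]
#6=h has no predecessor
#7=i depends on [5:i]
#8=i depends on [7:i]
sources: [0:m, 1:k, 6:h]
N(rest) = Σ N(rest − s) over sources s of rest; N(one piece) = 1:
  size 1 → [4]=1  [6]=1  [8]=1
  size 2 → [3,4]=1  [4,6]=2  [4,8]=2  [6,8]=2  [7,8]=1
  size 3 → [2,3,4]=1  [3,4,6]=3  [3,4,8]=3  [4,6,8]=6  [4,7,8]=3  [5,7,8]=1  [6,7,8]=3
  size 4 → [0,2,3,4]=1  [1,5,7,8]=1  [2,3,4,6]=4  [2,3,4,8]=4  [3,4,6,8]=12  [3,4,7,8]=6  [4,5,7,8]=4  [4,6,7,8]=12  [5,6,7,8]=4
  size 5 → [0,2,3,4,6]=5  [0,2,3,4,8]=5  [1,4,5,7,8]=5  [1,5,6,7,8]=5  [2,3,4,6,8]=20  [2,3,4,7,8]=10  [3,4,5,7,8]=10  [3,4,6,7,8]=30  [4,5,6,7,8]=20
  size 6 → [0,2,3,4,6,8]=30  [0,2,3,4,7,8]=15  [1,3,4,5,7,8]=15  [1,4,5,6,7,8]=30  [2,3,4,5,7,8]=20  [2,3,4,6,7,8]=60  [3,4,5,6,7,8]=60
  size 7 → [0,2,3,4,5,7,8]=35  [0,2,3,4,6,7,8]=105  [1,2,3,4,5,7,8]=35  [1,3,4,5,6,7,8]=105  [2,3,4,5,6,7,8]=140
  first=0(m) contributes 280
  first=1(k) contributes 280
  first=6(h) contributes 70
|[w]| = 630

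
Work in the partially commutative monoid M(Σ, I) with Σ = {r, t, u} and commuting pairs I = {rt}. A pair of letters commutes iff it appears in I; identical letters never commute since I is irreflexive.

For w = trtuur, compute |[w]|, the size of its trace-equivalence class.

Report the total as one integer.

piece 0:t — minimal
piece 1:r — minimal
piece 2:t rests on {0:t}
piece 3:u rests on {1:r, 2:t}
piece 4:u rests on {3:u}
piece 5:r rests on {4:u}
minimal pieces: {0:t, 1:r}
ways to finish when only these pieces remain (= sum over removing one remaining piece with nothing left below it):
  1 left: {5}→1
  2 left: {4,5}→1
  3 left: {3,4,5}→1
  4 left: {1,3,4,5}→1  {2,3,4,5}→1
  placing 0:t first → 2 extensions
  placing 1:r first → 1 extensions
total linear extensions = 3

3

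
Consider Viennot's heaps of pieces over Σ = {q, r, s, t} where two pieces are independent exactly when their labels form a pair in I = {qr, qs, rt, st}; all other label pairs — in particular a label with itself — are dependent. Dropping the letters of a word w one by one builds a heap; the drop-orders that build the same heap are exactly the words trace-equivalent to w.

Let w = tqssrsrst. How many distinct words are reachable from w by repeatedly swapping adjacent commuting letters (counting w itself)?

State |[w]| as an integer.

drop 0:t onto floor
drop 1:q onto {0:t}
drop 2:s onto floor
drop 3:s onto {2:s}
drop 4:r onto {3:s}
drop 5:s onto {4:r}
drop 6:r onto {5:s}
drop 7:s onto {6:r}
drop 8:t onto {1:q}
ground layer = {0:t, 2:s}
drop-orders for the pieces not yet dropped (sum over which currently-grounded one goes next):
  1 to go: {7} 1  {8} 1
  2 to go: {1,8} 1  {6,7} 1  {7,8} 2
  3 to go: {0,1,8} 1  {1,7,8} 3  {5,6,7} 1  {6,7,8} 3
  4 to go: {0,1,7,8} 4  {1,6,7,8} 6  {4,5,6,7} 1  {5,6,7,8} 4
  5 to go: {0,1,6,7,8} 10  {1,5,6,7,8} 10  {3,4,5,6,7} 1  {4,5,6,7,8} 5
  6 to go: {0,1,5,6,7,8} 20  {1,4,5,6,7,8} 15  {2,3,4,5,6,7} 1  {3,4,5,6,7,8} 6
  7 to go: {0,1,4,5,6,7,8} 35  {1,3,4,5,6,7,8} 21  {2,3,4,5,6,7,8} 7
  if 0:t drops first: 28 orders
  if 2:s drops first: 56 orders
heap linearizations: 84

84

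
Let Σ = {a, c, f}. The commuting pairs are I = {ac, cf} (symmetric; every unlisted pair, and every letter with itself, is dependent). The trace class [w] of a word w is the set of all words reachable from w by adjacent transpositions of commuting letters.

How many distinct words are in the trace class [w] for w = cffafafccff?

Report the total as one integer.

165

0(c) covers ∅
1(f) covers ∅
2(f) covers 1:f
3(a) covers 2:f
4(f) covers 3:a
5(a) covers 4:f
6(f) covers 5:a
7(c) covers 0:c
8(c) covers 7:c
9(f) covers 6:f
10(f) covers 9:f
floor of heap: 0:c, 1:f
completions by unplaced set U, small U first (add the entries for U minus each lowest piece of U):
  |U|=1: {8}:1  {10}:1
  |U|=2: {7,8}:1  {8,10}:2  {9,10}:1
  |U|=3: {0,7,8}:1  {6,9,10}:1  {7,8,10}:3  {8,9,10}:3
  |U|=4: {0,7,8,10}:4  {5,6,9,10}:1  {6,8,9,10}:4  {7,8,9,10}:6
  |U|=5: {0,7,8,9,10}:10  {4,5,6,9,10}:1  {5,6,8,9,10}:5  {6,7,8,9,10}:10
  |U|=6: {0,6,7,8,9,10}:20  {3,4,5,6,9,10}:1  {4,5,6,8,9,10}:6  {5,6,7,8,9,10}:15
  |U|=7: {0,5,6,7,8,9,10}:35  {2,3,4,5,6,9,10}:1  {3,4,5,6,8,9,10}:7  {4,5,6,7,8,9,10}:21
  |U|=8: {0,4,5,6,7,8,9,10}:56  {1,2,3,4,5,6,9,10}:1  {2,3,4,5,6,8,9,10}:8  {3,4,5,6,7,8,9,10}:28
  |U|=9: {0,3,4,5,6,7,8,9,10}:84  {1,2,3,4,5,6,8,9,10}:9  {2,3,4,5,6,7,8,9,10}:36
  start at 0(c): 45
  start at 1(f): 120
sum over floor = 165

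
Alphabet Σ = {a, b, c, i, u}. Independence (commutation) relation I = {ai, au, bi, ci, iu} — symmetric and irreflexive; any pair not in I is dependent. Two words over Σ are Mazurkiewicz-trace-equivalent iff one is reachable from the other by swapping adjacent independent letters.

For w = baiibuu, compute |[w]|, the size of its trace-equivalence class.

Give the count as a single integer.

21

drop 0:b onto floor
drop 1:a onto {0:b}
drop 2:i onto floor
drop 3:i onto {2:i}
drop 4:b onto {1:a}
drop 5:u onto {4:b}
drop 6:u onto {5:u}
ground layer = {0:b, 2:i}
drop-orders for the pieces not yet dropped (sum over which currently-grounded one goes next):
  1 to go: {3} 1  {6} 1
  2 to go: {2,3} 1  {3,6} 2  {5,6} 1
  3 to go: {2,3,6} 3  {3,5,6} 3  {4,5,6} 1
  4 to go: {1,4,5,6} 1  {2,3,5,6} 6  {3,4,5,6} 4
  5 to go: {0,1,4,5,6} 1  {1,3,4,5,6} 5  {2,3,4,5,6} 10
  if 0:b drops first: 15 orders
  if 2:i drops first: 6 orders
heap linearizations: 21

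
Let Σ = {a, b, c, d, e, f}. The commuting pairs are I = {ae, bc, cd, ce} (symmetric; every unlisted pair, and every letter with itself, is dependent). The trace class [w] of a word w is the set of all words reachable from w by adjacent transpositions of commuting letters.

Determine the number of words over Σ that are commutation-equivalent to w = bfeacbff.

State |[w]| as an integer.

5

0(b) covers ∅
1(f) covers 0:b
2(e) covers 1:f
3(a) covers 1:f
4(c) covers 3:a
5(b) covers 2:e, 3:a
6(f) covers 4:c, 5:b
7(f) covers 6:f
floor of heap: 0:b
completions by unplaced set U, small U first (add the entries for U minus each lowest piece of U):
  |U|=1: {7}:1
  |U|=2: {6,7}:1
  |U|=3: {4,6,7}:1  {5,6,7}:1
  |U|=4: {2,5,6,7}:1  {4,5,6,7}:2
  |U|=5: {2,4,5,6,7}:3  {3,4,5,6,7}:2
  |U|=6: {2,3,4,5,6,7}:5
  start at 0(b): 5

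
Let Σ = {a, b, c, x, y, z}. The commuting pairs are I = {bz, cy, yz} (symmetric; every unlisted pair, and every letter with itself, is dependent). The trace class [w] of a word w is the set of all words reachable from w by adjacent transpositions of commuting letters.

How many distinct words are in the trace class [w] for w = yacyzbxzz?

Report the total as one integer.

#0=y has no predecessor
#1=a depends on [0:y]
#2=c depends on [1:a]
#3=y depends on [1:a]
#4=z depends on [2:c]
#5=b depends on [2:c, 3:y]
#6=x depends on [4:z, 5:b]
#7=z depends on [6:x]
#8=z depends on [7:z]
sources: [0:y]
N(rest) = Σ N(rest − s) over sources s of rest; N(one piece) = 1:
  size 1 → [8]=1
  size 2 → [7,8]=1
  size 3 → [6,7,8]=1
  size 4 → [4,6,7,8]=1  [5,6,7,8]=1
  size 5 → [3,5,6,7,8]=1  [4,5,6,7,8]=2
  size 6 → [2,4,5,6,7,8]=2  [3,4,5,6,7,8]=3
  size 7 → [2,3,4,5,6,7,8]=5
  first=0(y) contributes 5

5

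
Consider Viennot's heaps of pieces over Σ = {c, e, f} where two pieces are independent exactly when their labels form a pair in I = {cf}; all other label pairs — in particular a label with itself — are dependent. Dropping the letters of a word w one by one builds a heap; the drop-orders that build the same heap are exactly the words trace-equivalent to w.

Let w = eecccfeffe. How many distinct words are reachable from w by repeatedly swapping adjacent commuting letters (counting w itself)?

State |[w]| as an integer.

0(e) covers ∅
1(e) covers 0:e
2(c) covers 1:e
3(c) covers 2:c
4(c) covers 3:c
5(f) covers 1:e
6(e) covers 4:c, 5:f
7(f) covers 6:e
8(f) covers 7:f
9(e) covers 8:f
floor of heap: 0:e
completions by unplaced set U, small U first (add the entries for U minus each lowest piece of U):
  |U|=1: {9}:1
  |U|=2: {8,9}:1
  |U|=3: {7,8,9}:1
  |U|=4: {6,7,8,9}:1
  |U|=5: {4,6,7,8,9}:1  {5,6,7,8,9}:1
  |U|=6: {3,4,6,7,8,9}:1  {4,5,6,7,8,9}:2
  |U|=7: {2,3,4,6,7,8,9}:1  {3,4,5,6,7,8,9}:3
  |U|=8: {2,3,4,5,6,7,8,9}:4
  start at 0(e): 4

4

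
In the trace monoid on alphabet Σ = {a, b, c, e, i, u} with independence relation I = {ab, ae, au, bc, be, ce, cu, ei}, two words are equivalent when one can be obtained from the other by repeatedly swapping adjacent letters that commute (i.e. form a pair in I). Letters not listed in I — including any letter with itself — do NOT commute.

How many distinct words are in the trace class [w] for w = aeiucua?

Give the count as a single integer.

22

piece 0:a — minimal
piece 1:e — minimal
piece 2:i rests on {0:a}
piece 3:u rests on {1:e, 2:i}
piece 4:c rests on {2:i}
piece 5:u rests on {3:u}
piece 6:a rests on {4:c}
minimal pieces: {0:a, 1:e}
ways to finish when only these pieces remain (= sum over removing one remaining piece with nothing left below it):
  1 left: {5}→1  {6}→1
  2 left: {3,5}→1  {4,6}→1  {5,6}→2
  3 left: {1,3,5}→1  {3,5,6}→3  {4,5,6}→3
  4 left: {1,3,5,6}→4  {3,4,5,6}→6
  5 left: {1,3,4,5,6}→10  {2,3,4,5,6}→6
  placing 0:a first → 16 extensions
  placing 1:e first → 6 extensions
total linear extensions = 22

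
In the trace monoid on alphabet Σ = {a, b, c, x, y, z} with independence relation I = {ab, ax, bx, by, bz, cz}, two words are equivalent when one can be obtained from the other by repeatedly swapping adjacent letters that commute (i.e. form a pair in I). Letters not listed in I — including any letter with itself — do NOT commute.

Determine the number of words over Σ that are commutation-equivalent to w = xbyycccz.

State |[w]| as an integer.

0(x) covers ∅
1(b) covers ∅
2(y) covers 0:x
3(y) covers 2:y
4(c) covers 1:b, 3:y
5(c) covers 4:c
6(c) covers 5:c
7(z) covers 3:y
floor of heap: 0:x, 1:b
completions by unplaced set U, small U first (add the entries for U minus each lowest piece of U):
  |U|=1: {6}:1  {7}:1
  |U|=2: {5,6}:1  {6,7}:2
  |U|=3: {4,5,6}:1  {5,6,7}:3
  |U|=4: {1,4,5,6}:1  {4,5,6,7}:4
  |U|=5: {1,4,5,6,7}:5  {3,4,5,6,7}:4
  |U|=6: {1,3,4,5,6,7}:9  {2,3,4,5,6,7}:4
  start at 0(x): 13
  start at 1(b): 4
sum over floor = 17

17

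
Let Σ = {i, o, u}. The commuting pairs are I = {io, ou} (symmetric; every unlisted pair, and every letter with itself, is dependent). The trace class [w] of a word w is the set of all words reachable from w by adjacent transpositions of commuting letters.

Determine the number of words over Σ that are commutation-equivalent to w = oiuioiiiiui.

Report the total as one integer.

#0=o has no predecessor
#1=i has no predecessor
#2=u depends on [1:i]
#3=i depends on [2:u]
#4=o depends on [0:o]
#5=i depends on [3:i]
#6=i depends on [5:i]
#7=i depends on [6:i]
#8=i depends on [7:i]
#9=u depends on [8:i]
#10=i depends on [9:u]
sources: [0:o, 1:i]
N(rest) = Σ N(rest − s) over sources s of rest; N(one piece) = 1:
  size 1 → [4]=1  [10]=1
  size 2 → [0,4]=1  [4,10]=2  [9,10]=1
  size 3 → [0,4,10]=3  [4,9,10]=3  [8,9,10]=1
  size 4 → [0,4,9,10]=6  [4,8,9,10]=4  [7,8,9,10]=1
  size 5 → [0,4,8,9,10]=10  [4,7,8,9,10]=5  [6,7,8,9,10]=1
  size 6 → [0,4,7,8,9,10]=15  [4,6,7,8,9,10]=6  [5,6,7,8,9,10]=1
  size 7 → [0,4,6,7,8,9,10]=21  [3,5,6,7,8,9,10]=1  [4,5,6,7,8,9,10]=7
  size 8 → [0,4,5,6,7,8,9,10]=28  [2,3,5,6,7,8,9,10]=1  [3,4,5,6,7,8,9,10]=8
  size 9 → [0,3,4,5,6,7,8,9,10]=36  [1,2,3,5,6,7,8,9,10]=1  [2,3,4,5,6,7,8,9,10]=9
  first=0(o) contributes 10
  first=1(i) contributes 45
|[w]| = 55

55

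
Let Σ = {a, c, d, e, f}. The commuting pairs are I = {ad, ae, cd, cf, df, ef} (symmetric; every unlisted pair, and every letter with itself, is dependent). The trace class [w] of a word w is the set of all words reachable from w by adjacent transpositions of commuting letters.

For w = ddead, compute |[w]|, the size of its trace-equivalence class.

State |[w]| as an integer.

piece 0:d — minimal
piece 1:d rests on {0:d}
piece 2:e rests on {1:d}
piece 3:a — minimal
piece 4:d rests on {2:e}
minimal pieces: {0:d, 3:a}
ways to finish when only these pieces remain (= sum over removing one remaining piece with nothing left below it):
  1 left: {3}→1  {4}→1
  2 left: {2,4}→1  {3,4}→2
  3 left: {1,2,4}→1  {2,3,4}→3
  placing 0:d first → 4 extensions
  placing 3:a first → 1 extensions
total linear extensions = 5

5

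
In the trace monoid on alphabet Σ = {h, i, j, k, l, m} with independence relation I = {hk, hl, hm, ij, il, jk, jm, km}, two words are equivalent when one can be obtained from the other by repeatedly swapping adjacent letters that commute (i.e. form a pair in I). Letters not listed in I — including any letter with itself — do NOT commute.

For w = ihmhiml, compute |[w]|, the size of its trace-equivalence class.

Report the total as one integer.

3

drop 0:i onto floor
drop 1:h onto {0:i}
drop 2:m onto {0:i}
drop 3:h onto {1:h}
drop 4:i onto {2:m, 3:h}
drop 5:m onto {4:i}
drop 6:l onto {5:m}
ground layer = {0:i}
drop-orders for the pieces not yet dropped (sum over which currently-grounded one goes next):
  1 to go: {6} 1
  2 to go: {5,6} 1
  3 to go: {4,5,6} 1
  4 to go: {2,4,5,6} 1  {3,4,5,6} 1
  5 to go: {1,3,4,5,6} 1  {2,3,4,5,6} 2
  if 0:i drops first: 3 orders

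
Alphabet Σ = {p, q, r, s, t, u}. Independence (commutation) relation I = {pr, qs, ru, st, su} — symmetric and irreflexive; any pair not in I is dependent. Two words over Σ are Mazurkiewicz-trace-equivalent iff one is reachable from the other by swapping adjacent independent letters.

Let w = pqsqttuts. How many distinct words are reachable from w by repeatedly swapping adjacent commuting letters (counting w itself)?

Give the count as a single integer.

28

#0=p has no predecessor
#1=q depends on [0:p]
#2=s depends on [0:p]
#3=q depends on [1:q]
#4=t depends on [3:q]
#5=t depends on [4:t]
#6=u depends on [5:t]
#7=t depends on [6:u]
#8=s depends on [2:s]
sources: [0:p]
N(rest) = Σ N(rest − s) over sources s of rest; N(one piece) = 1:
  size 1 → [7]=1  [8]=1
  size 2 → [2,8]=1  [6,7]=1  [7,8]=2
  size 3 → [2,7,8]=3  [5,6,7]=1  [6,7,8]=3
  size 4 → [2,6,7,8]=6  [4,5,6,7]=1  [5,6,7,8]=4
  size 5 → [2,5,6,7,8]=10  [3,4,5,6,7]=1  [4,5,6,7,8]=5
  size 6 → [1,3,4,5,6,7]=1  [2,4,5,6,7,8]=15  [3,4,5,6,7,8]=6
  size 7 → [1,3,4,5,6,7,8]=7  [2,3,4,5,6,7,8]=21
  first=0(p) contributes 28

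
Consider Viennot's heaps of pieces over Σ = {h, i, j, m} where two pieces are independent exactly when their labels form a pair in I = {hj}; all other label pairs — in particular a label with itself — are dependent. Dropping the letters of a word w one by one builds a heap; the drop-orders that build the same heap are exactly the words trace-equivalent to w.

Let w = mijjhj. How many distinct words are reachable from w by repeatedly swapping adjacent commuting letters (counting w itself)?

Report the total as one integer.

piece 0:m — minimal
piece 1:i rests on {0:m}
piece 2:j rests on {1:i}
piece 3:j rests on {2:j}
piece 4:h rests on {1:i}
piece 5:j rests on {3:j}
minimal pieces: {0:m}
ways to finish when only these pieces remain (= sum over removing one remaining piece with nothing left below it):
  1 left: {4}→1  {5}→1
  2 left: {3,5}→1  {4,5}→2
  3 left: {2,3,5}→1  {3,4,5}→3
  4 left: {2,3,4,5}→4
  placing 0:m first → 4 extensions

4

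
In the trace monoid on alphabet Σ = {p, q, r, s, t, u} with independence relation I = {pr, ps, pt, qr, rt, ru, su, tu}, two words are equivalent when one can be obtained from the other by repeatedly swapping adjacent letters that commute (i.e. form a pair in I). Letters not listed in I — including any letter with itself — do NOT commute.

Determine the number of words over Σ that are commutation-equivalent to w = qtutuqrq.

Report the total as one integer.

piece 0:q — minimal
piece 1:t rests on {0:q}
piece 2:u rests on {0:q}
piece 3:t rests on {1:t}
piece 4:u rests on {2:u}
piece 5:q rests on {3:t, 4:u}
piece 6:r — minimal
piece 7:q rests on {5:q}
minimal pieces: {0:q, 6:r}
ways to finish when only these pieces remain (= sum over removing one remaining piece with nothing left below it):
  1 left: {6}→1  {7}→1
  2 left: {5,7}→1  {6,7}→2
  3 left: {3,5,7}→1  {4,5,7}→1  {5,6,7}→3
  4 left: {1,3,5,7}→1  {2,4,5,7}→1  {3,4,5,7}→2  {3,5,6,7}→4  {4,5,6,7}→4
  5 left: {1,3,4,5,7}→3  {1,3,5,6,7}→5  {2,3,4,5,7}→3  {2,4,5,6,7}→5  {3,4,5,6,7}→10
  6 left: {1,2,3,4,5,7}→6  {1,3,4,5,6,7}→18  {2,3,4,5,6,7}→18
  placing 0:q first → 42 extensions
  placing 6:r first → 6 extensions
total linear extensions = 48

48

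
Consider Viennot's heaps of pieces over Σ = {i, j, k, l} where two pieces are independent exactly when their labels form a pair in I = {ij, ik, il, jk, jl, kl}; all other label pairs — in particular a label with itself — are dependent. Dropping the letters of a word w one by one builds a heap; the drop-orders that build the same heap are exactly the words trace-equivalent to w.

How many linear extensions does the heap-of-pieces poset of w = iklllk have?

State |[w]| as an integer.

60

drop 0:i onto floor
drop 1:k onto floor
drop 2:l onto floor
drop 3:l onto {2:l}
drop 4:l onto {3:l}
drop 5:k onto {1:k}
ground layer = {0:i, 1:k, 2:l}
drop-orders for the pieces not yet dropped (sum over which currently-grounded one goes next):
  1 to go: {0} 1  {4} 1  {5} 1
  2 to go: {0,4} 2  {0,5} 2  {1,5} 1  {3,4} 1  {4,5} 2
  3 to go: {0,1,5} 3  {0,3,4} 3  {0,4,5} 6  {1,4,5} 3  {2,3,4} 1  {3,4,5} 3
  4 to go: {0,1,4,5} 12  {0,2,3,4} 4  {0,3,4,5} 12  {1,3,4,5} 6  {2,3,4,5} 4
  if 0:i drops first: 10 orders
  if 1:k drops first: 20 orders
  if 2:l drops first: 30 orders
heap linearizations: 60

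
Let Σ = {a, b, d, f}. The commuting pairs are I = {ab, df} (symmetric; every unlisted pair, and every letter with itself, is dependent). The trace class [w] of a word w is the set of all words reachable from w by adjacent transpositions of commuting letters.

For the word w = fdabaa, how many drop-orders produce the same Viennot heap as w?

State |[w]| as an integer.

8

#0=f has no predecessor
#1=d has no predecessor
#2=a depends on [0:f, 1:d]
#3=b depends on [0:f, 1:d]
#4=a depends on [2:a]
#5=a depends on [4:a]
sources: [0:f, 1:d]
N(rest) = Σ N(rest − s) over sources s of rest; N(one piece) = 1:
  size 1 → [3]=1  [5]=1
  size 2 → [3,5]=2  [4,5]=1
  size 3 → [2,4,5]=1  [3,4,5]=3
  size 4 → [2,3,4,5]=4
  first=0(f) contributes 4
  first=1(d) contributes 4
|[w]| = 8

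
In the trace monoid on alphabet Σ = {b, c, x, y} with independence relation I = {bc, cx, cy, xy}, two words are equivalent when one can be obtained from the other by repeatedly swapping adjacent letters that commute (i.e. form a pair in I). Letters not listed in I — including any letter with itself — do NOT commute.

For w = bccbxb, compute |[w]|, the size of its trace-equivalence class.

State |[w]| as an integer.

15

0(b) covers ∅
1(c) covers ∅
2(c) covers 1:c
3(b) covers 0:b
4(x) covers 3:b
5(b) covers 4:x
floor of heap: 0:b, 1:c
completions by unplaced set U, small U first (add the entries for U minus each lowest piece of U):
  |U|=1: {2}:1  {5}:1
  |U|=2: {1,2}:1  {2,5}:2  {4,5}:1
  |U|=3: {1,2,5}:3  {2,4,5}:3  {3,4,5}:1
  |U|=4: {0,3,4,5}:1  {1,2,4,5}:6  {2,3,4,5}:4
  start at 0(b): 10
  start at 1(c): 5
sum over floor = 15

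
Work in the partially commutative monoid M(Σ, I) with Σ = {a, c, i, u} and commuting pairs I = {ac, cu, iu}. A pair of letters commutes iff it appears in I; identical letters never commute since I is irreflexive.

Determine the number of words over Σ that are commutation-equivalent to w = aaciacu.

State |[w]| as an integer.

piece 0:a — minimal
piece 1:a rests on {0:a}
piece 2:c — minimal
piece 3:i rests on {1:a, 2:c}
piece 4:a rests on {3:i}
piece 5:c rests on {3:i}
piece 6:u rests on {4:a}
minimal pieces: {0:a, 2:c}
ways to finish when only these pieces remain (= sum over removing one remaining piece with nothing left below it):
  1 left: {5}→1  {6}→1
  2 left: {4,6}→1  {5,6}→2
  3 left: {4,5,6}→3
  4 left: {3,4,5,6}→3
  5 left: {1,3,4,5,6}→3  {2,3,4,5,6}→3
  placing 0:a first → 6 extensions
  placing 2:c first → 3 extensions
total linear extensions = 9

9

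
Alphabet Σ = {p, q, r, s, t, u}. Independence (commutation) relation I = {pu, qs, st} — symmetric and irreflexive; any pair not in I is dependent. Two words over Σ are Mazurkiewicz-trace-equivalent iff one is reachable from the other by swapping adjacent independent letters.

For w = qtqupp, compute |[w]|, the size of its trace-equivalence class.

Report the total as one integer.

3

drop 0:q onto floor
drop 1:t onto {0:q}
drop 2:q onto {1:t}
drop 3:u onto {2:q}
drop 4:p onto {2:q}
drop 5:p onto {4:p}
ground layer = {0:q}
drop-orders for the pieces not yet dropped (sum over which currently-grounded one goes next):
  1 to go: {3} 1  {5} 1
  2 to go: {3,5} 2  {4,5} 1
  3 to go: {3,4,5} 3
  4 to go: {2,3,4,5} 3
  if 0:q drops first: 3 orders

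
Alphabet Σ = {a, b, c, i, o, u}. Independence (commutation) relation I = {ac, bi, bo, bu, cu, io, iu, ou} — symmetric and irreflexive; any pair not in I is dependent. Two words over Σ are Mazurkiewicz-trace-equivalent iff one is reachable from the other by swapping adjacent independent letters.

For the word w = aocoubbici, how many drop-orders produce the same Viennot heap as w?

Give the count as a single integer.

drop 0:a onto floor
drop 1:o onto {0:a}
drop 2:c onto {1:o}
drop 3:o onto {2:c}
drop 4:u onto {0:a}
drop 5:b onto {2:c}
drop 6:b onto {5:b}
drop 7:i onto {2:c}
drop 8:c onto {3:o, 6:b, 7:i}
drop 9:i onto {8:c}
ground layer = {0:a}
drop-orders for the pieces not yet dropped (sum over which currently-grounded one goes next):
  1 to go: {4} 1  {9} 1
  2 to go: {4,9} 2  {8,9} 1
  3 to go: {3,8,9} 1  {4,8,9} 3  {6,8,9} 1  {7,8,9} 1
  4 to go: {3,4,8,9} 4  {3,6,8,9} 2  {3,7,8,9} 2  {4,6,8,9} 4  {4,7,8,9} 4  {5,6,8,9} 1  {6,7,8,9} 2
  5 to go: {3,4,6,8,9} 10  {3,4,7,8,9} 10  {3,5,6,8,9} 3  {3,6,7,8,9} 6  {4,5,6,8,9} 5  {4,6,7,8,9} 10  {5,6,7,8,9} 3
  6 to go: {3,4,5,6,8,9} 18  {3,4,6,7,8,9} 36  {3,5,6,7,8,9} 12  {4,5,6,7,8,9} 18
  7 to go: {2,3,5,6,7,8,9} 12  {3,4,5,6,7,8,9} 84
  8 to go: {1,2,3,5,6,7,8,9} 12  {2,3,4,5,6,7,8,9} 96
  if 0:a drops first: 108 orders

108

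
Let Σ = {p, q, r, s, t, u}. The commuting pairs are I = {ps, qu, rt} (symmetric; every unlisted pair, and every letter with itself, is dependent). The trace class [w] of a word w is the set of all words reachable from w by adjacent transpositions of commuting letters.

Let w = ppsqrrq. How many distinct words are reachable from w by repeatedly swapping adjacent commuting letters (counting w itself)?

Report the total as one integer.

0(p) covers ∅
1(p) covers 0:p
2(s) covers ∅
3(q) covers 1:p, 2:s
4(r) covers 3:q
5(r) covers 4:r
6(q) covers 5:r
floor of heap: 0:p, 2:s
completions by unplaced set U, small U first (add the entries for U minus each lowest piece of U):
  |U|=1: {6}:1
  |U|=2: {5,6}:1
  |U|=3: {4,5,6}:1
  |U|=4: {3,4,5,6}:1
  |U|=5: {1,3,4,5,6}:1  {2,3,4,5,6}:1
  start at 0(p): 2
  start at 2(s): 1
sum over floor = 3

3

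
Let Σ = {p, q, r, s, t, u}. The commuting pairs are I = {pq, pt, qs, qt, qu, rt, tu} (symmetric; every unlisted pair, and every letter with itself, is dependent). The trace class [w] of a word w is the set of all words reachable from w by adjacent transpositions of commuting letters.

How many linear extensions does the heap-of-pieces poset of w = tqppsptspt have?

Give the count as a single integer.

120

0(t) covers ∅
1(q) covers ∅
2(p) covers ∅
3(p) covers 2:p
4(s) covers 0:t, 3:p
5(p) covers 4:s
6(t) covers 4:s
7(s) covers 5:p, 6:t
8(p) covers 7:s
9(t) covers 7:s
floor of heap: 0:t, 1:q, 2:p
completions by unplaced set U, small U first (add the entries for U minus each lowest piece of U):
  |U|=1: {1}:1  {8}:1  {9}:1
  |U|=2: {1,8}:2  {1,9}:2  {8,9}:2
  |U|=3: {1,8,9}:6  {7,8,9}:2
  |U|=4: {1,7,8,9}:8  {5,7,8,9}:2  {6,7,8,9}:2
  |U|=5: {1,5,7,8,9}:10  {1,6,7,8,9}:10  {5,6,7,8,9}:4
  |U|=6: {1,5,6,7,8,9}:24  {4,5,6,7,8,9}:4
  |U|=7: {0,4,5,6,7,8,9}:4  {1,4,5,6,7,8,9}:28  {3,4,5,6,7,8,9}:4
  |U|=8: {0,1,4,5,6,7,8,9}:32  {0,3,4,5,6,7,8,9}:8  {1,3,4,5,6,7,8,9}:32  {2,3,4,5,6,7,8,9}:4
  start at 0(t): 36
  start at 1(q): 12
  start at 2(p): 72
sum over floor = 120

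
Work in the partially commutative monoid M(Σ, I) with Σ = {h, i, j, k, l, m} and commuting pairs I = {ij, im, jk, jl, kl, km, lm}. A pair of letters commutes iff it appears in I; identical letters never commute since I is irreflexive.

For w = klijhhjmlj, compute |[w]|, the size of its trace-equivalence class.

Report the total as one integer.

32

0(k) covers ∅
1(l) covers ∅
2(i) covers 0:k, 1:l
3(j) covers ∅
4(h) covers 2:i, 3:j
5(h) covers 4:h
6(j) covers 5:h
7(m) covers 6:j
8(l) covers 5:h
9(j) covers 7:m
floor of heap: 0:k, 1:l, 3:j
completions by unplaced set U, small U first (add the entries for U minus each lowest piece of U):
  |U|=1: {8}:1  {9}:1
  |U|=2: {7,9}:1  {8,9}:2
  |U|=3: {6,7,9}:1  {7,8,9}:3
  |U|=4: {6,7,8,9}:4
  |U|=5: {5,6,7,8,9}:4
  |U|=6: {4,5,6,7,8,9}:4
  |U|=7: {2,4,5,6,7,8,9}:4  {3,4,5,6,7,8,9}:4
  |U|=8: {0,2,4,5,6,7,8,9}:4  {1,2,4,5,6,7,8,9}:4  {2,3,4,5,6,7,8,9}:8
  start at 0(k): 12
  start at 1(l): 12
  start at 3(j): 8
sum over floor = 32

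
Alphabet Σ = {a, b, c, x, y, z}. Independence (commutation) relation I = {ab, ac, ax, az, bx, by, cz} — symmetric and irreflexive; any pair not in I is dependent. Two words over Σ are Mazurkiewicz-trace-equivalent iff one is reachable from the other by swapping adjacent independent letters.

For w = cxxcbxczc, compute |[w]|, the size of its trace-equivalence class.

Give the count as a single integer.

6

#0=c has no predecessor
#1=x depends on [0:c]
#2=x depends on [1:x]
#3=c depends on [2:x]
#4=b depends on [3:c]
#5=x depends on [3:c]
#6=c depends on [4:b, 5:x]
#7=z depends on [4:b, 5:x]
#8=c depends on [6:c]
sources: [0:c]
N(rest) = Σ N(rest − s) over sources s of rest; N(one piece) = 1:
  size 1 → [7]=1  [8]=1
  size 2 → [6,8]=1  [7,8]=2
  size 3 → [6,7,8]=3
  size 4 → [4,6,7,8]=3  [5,6,7,8]=3
  size 5 → [4,5,6,7,8]=6
  size 6 → [3,4,5,6,7,8]=6
  size 7 → [2,3,4,5,6,7,8]=6
  first=0(c) contributes 6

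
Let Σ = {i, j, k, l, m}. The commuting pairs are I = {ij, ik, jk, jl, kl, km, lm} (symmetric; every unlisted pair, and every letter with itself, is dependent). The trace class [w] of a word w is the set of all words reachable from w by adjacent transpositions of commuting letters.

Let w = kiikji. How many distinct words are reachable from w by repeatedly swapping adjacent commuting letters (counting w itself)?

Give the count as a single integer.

60

0(k) covers ∅
1(i) covers ∅
2(i) covers 1:i
3(k) covers 0:k
4(j) covers ∅
5(i) covers 2:i
floor of heap: 0:k, 1:i, 4:j
completions by unplaced set U, small U first (add the entries for U minus each lowest piece of U):
  |U|=1: {3}:1  {4}:1  {5}:1
  |U|=2: {0,3}:1  {2,5}:1  {3,4}:2  {3,5}:2  {4,5}:2
  |U|=3: {0,3,4}:3  {0,3,5}:3  {1,2,5}:1  {2,3,5}:3  {2,4,5}:3  {3,4,5}:6
  |U|=4: {0,2,3,5}:6  {0,3,4,5}:12  {1,2,3,5}:4  {1,2,4,5}:4  {2,3,4,5}:12
  start at 0(k): 20
  start at 1(i): 30
  start at 4(j): 10
sum over floor = 60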